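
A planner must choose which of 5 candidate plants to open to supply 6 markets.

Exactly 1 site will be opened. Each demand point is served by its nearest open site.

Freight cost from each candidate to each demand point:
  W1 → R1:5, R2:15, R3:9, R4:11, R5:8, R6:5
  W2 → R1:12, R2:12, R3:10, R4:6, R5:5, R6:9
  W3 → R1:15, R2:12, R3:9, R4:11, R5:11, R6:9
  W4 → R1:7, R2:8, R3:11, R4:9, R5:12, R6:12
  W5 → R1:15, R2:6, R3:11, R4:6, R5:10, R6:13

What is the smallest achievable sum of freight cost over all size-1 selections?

53

Open {W1}.
  R1→W1 5, R2→W1 15, R3→W1 9, R4→W1 11, R5→W1 8, R6→W1 5  ⇒ total 53.
Compare {W2}: total 54.
Compare {W4}: total 59.
No size-1 selection does better; minimum is 53.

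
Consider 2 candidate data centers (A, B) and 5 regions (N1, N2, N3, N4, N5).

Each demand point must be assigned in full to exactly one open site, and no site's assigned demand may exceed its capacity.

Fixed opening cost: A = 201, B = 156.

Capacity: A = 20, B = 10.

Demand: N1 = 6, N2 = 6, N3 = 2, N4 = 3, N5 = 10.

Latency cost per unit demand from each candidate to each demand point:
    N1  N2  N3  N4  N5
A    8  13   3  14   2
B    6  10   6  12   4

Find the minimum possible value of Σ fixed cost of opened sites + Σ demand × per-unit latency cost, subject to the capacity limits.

527

Open {A, B}; cheapest assignment that respects the capacities:
  A (cap 20, load 18): N1, N3, N5 — cost 6×8 + 2×3 + 10×2 = 74
  B (cap 10, load 9): N2, N4 — cost 6×10 + 3×12 = 96
  Shipping 170, fixed 357 → total 527.
  Any other capacity-feasible assignment to {A, B} ships for at least 170.
Total demand is 27 and no other set of sites has combined capacity ≥ 27, so {A, B} is the only feasible choice of open sites. Minimum: 527.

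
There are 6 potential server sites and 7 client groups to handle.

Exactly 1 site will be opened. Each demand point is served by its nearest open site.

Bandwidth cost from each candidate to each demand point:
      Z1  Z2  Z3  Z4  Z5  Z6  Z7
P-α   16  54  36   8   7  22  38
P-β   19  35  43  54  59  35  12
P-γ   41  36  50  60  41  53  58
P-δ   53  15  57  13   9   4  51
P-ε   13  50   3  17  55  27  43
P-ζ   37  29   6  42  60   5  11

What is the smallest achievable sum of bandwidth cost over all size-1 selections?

181

Open {P-α}.
  Z1→P-α 16, Z2→P-α 54, Z3→P-α 36, Z4→P-α 8, Z5→P-α 7, Z6→P-α 22, Z7→P-α 38  ⇒ total 181.
Compare {P-ζ}: total 190.
Compare {P-δ}: total 202.
No size-1 selection does better; minimum is 181.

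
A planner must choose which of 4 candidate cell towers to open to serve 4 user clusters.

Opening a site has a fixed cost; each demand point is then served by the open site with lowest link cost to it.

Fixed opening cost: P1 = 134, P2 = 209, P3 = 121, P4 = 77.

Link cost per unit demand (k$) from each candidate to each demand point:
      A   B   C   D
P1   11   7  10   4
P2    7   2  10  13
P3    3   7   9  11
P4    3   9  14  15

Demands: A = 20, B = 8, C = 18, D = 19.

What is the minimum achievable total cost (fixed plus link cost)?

Open {P1, P4}: assign each demand point to its cheapest open site.
  A→P4 20×3=60, B→P1 8×7=56, C→P1 18×10=180, D→P1 19×4=76
  link cost 372, fixed 211 → total 583.
Compare {P3}: link cost 487 + fixed 121 = 608.
Compare {P1, P3}: link cost 354 + fixed 255 = 609.
Compare {P1}: link cost 532 + fixed 134 = 666.
All other subsets cost ≥ 608. Minimum total cost: 583.

583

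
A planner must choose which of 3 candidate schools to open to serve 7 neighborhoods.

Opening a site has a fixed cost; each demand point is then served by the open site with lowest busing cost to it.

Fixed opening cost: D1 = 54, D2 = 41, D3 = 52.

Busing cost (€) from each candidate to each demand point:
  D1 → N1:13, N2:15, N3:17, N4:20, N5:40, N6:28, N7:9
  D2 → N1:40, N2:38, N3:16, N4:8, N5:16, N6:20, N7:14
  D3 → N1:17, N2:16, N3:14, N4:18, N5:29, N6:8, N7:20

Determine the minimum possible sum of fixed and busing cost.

174

Open {D3}: assign each demand point to its cheapest open site.
  N1→D3 17, N2→D3 16, N3→D3 14, N4→D3 18, N5→D3 29, N6→D3 8, N7→D3 20
  busing cost 122, fixed 52 → total 174.
Compare {D2, D3}: busing cost 93 + fixed 93 = 186.
Compare {D1, D2}: busing cost 97 + fixed 95 = 192.
Compare {D2}: busing cost 152 + fixed 41 = 193.
All other subsets cost ≥ 186. Minimum total cost: 174.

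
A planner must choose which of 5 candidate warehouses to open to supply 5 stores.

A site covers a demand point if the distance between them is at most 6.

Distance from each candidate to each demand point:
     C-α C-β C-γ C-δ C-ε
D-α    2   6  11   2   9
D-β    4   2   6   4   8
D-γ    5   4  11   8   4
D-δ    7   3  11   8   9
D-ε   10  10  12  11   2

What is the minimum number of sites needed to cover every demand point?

2

Coverage sets (demand points within 6 of each site):
  D-α: {C-α, C-β, C-δ}
  D-β: {C-α, C-β, C-γ, C-δ}
  D-γ: {C-α, C-β, C-ε}
  D-δ: {C-β}
  D-ε: {C-ε}
No single site covers all 5 demand points.
But {D-β, D-γ} covers everything, so the minimum is 2.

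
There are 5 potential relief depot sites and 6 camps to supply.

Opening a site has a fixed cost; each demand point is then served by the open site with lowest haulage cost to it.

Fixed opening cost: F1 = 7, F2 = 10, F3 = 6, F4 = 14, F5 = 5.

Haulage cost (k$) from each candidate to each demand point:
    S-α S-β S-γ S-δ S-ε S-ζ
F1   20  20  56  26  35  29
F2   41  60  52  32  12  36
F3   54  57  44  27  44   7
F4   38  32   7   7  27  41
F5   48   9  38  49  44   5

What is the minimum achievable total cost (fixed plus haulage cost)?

96

Open {F1, F2, F4, F5}: assign each demand point to its cheapest open site.
  S-α→F1 20, S-β→F5 9, S-γ→F4 7, S-δ→F4 7, S-ε→F2 12, S-ζ→F5 5
  haulage cost 60, fixed 36 → total 96.
Compare {F1, F4, F5}: haulage cost 75 + fixed 26 = 101.
Compare {F1, F2, F3, F4, F5}: haulage cost 60 + fixed 42 = 102.
Compare {F2, F4, F5}: haulage cost 78 + fixed 29 = 107.
All other subsets cost ≥ 101. Minimum total cost: 96.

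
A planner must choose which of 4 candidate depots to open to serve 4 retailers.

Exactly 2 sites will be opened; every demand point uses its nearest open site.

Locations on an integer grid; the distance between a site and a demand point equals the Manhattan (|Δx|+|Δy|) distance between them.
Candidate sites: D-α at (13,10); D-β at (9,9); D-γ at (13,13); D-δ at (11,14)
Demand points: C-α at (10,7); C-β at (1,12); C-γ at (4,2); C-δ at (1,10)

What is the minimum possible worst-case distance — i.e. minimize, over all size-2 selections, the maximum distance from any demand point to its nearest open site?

12

Open {D-α, D-β}.
  Farthest demand point is C-γ at distance 12 (to D-β); all others are ≤ 12.
With {D-β, D-γ} the worst case is 12.
With {D-β, D-δ} the worst case is 12.
No size-2 selection achieves below 12.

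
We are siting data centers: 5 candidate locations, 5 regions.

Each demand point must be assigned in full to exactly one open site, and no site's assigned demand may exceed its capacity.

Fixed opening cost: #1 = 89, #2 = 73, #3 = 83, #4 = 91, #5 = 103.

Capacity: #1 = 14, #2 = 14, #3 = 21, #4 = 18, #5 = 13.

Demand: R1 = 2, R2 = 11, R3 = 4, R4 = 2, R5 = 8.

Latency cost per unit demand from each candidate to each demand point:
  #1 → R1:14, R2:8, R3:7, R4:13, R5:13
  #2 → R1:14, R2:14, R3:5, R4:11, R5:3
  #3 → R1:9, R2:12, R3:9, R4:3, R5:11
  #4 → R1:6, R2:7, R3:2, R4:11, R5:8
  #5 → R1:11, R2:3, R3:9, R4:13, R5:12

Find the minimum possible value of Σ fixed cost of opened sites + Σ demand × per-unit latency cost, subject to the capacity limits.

297

Open {#2, #5}; cheapest assignment that respects the capacities:
  #2 (cap 14, load 14): R3, R4, R5 — cost 4×5 + 2×11 + 8×3 = 66
  #5 (cap 13, load 13): R1, R2 — cost 2×11 + 11×3 = 55
  Shipping 121, fixed 176 → total 297.
  Any other capacity-feasible assignment to {#2, #5} ships for at least 121.
Compare {#2, #4}: its best feasible assignment gives total 307.
Compare {#4, #5}: its best feasible assignment gives total 333.
Every other set of open sites that can feasibly serve all demand totals ≥ 307 even under its best assignment. Minimum: 297.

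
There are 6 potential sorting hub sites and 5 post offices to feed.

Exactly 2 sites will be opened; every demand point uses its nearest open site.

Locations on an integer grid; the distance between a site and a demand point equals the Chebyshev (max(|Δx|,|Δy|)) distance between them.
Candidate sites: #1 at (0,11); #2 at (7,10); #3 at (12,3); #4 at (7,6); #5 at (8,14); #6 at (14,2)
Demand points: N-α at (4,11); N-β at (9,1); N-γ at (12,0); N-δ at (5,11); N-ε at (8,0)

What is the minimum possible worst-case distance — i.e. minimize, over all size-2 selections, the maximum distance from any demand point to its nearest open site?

Open {#2, #3}.
  Farthest demand point is N-ε at distance 4 (to #3); all others are ≤ 4.
With {#3, #5} the worst case is 4.
With {#1, #3} the worst case is 5.
No size-2 selection achieves below 4.

4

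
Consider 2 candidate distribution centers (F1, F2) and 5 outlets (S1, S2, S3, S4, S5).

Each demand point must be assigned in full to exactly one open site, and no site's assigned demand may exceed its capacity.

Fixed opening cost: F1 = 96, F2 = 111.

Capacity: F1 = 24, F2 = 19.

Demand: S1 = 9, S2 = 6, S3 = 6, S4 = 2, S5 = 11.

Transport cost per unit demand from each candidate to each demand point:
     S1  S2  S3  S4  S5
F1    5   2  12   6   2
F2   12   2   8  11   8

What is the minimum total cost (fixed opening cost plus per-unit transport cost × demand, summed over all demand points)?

346

Open {F1, F2}; cheapest assignment that respects the capacities:
  F1 (cap 24, load 22): S1, S4, S5 — cost 9×5 + 2×6 + 11×2 = 79
  F2 (cap 19, load 12): S2, S3 — cost 6×2 + 6×8 = 60
  Shipping 139, fixed 207 → total 346.
  Any other capacity-feasible assignment to {F1, F2} ships for at least 139.
Total demand is 34 and no other set of sites has combined capacity ≥ 34, so {F1, F2} is the only feasible choice of open sites. Minimum: 346.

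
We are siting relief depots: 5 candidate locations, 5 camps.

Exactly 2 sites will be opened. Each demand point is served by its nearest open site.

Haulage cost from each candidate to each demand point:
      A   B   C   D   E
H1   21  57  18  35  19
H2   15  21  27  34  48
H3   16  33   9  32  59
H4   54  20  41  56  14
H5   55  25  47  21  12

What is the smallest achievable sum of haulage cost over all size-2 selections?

Open {H3, H5}.
  A→H3 16, B→H5 25, C→H3 9, D→H5 21, E→H5 12  ⇒ total 83.
Compare {H3, H4}: total 91.
Compare {H2, H5}: total 96.
No size-2 selection does better; minimum is 83.

83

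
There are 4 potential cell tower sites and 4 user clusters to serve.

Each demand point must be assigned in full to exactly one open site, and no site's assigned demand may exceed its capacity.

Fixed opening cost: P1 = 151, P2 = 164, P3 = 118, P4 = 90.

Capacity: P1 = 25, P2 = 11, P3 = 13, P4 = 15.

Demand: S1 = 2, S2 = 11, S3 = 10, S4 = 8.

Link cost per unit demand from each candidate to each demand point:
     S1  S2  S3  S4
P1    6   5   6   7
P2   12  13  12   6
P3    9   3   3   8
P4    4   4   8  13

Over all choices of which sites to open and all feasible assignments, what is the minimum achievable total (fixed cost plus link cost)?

Open {P1, P4}; cheapest assignment that respects the capacities:
  P1 (cap 25, load 18): S3, S4 — cost 10×6 + 8×7 = 116
  P4 (cap 15, load 13): S1, S2 — cost 2×4 + 11×4 = 52
  Shipping 168, fixed 241 → total 409.
  Any other capacity-feasible assignment to {P1, P4} ships for at least 168.
Compare {P1, P3}: its best feasible assignment gives total 422.
Compare {P1, P2}: its best feasible assignment gives total 490.
Every other set of open sites that can feasibly serve all demand totals ≥ 422 even under its best assignment. Minimum: 409.

409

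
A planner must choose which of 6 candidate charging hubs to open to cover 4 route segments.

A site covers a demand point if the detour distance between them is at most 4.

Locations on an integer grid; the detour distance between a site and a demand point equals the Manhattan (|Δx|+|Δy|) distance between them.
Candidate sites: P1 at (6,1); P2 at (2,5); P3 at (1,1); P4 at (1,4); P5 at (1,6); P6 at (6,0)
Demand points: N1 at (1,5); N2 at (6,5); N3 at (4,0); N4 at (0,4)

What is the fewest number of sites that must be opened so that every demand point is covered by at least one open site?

2

Coverage sets (demand points within 4 of each site):
  P1: {N2, N3}
  P2: {N1, N2, N4}
  P3: {N1, N3, N4}
  P4: {N1, N4}
  P5: {N1, N4}
  P6: {N3}
No single site covers all 4 demand points.
But {P1, P2} covers everything, so the minimum is 2.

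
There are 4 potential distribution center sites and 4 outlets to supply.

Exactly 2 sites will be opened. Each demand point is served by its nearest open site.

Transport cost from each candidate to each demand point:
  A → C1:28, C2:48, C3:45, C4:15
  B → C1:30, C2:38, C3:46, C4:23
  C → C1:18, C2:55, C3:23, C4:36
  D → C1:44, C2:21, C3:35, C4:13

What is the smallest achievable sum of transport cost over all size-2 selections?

75

Open {C, D}.
  C1→C 18, C2→D 21, C3→C 23, C4→D 13  ⇒ total 75.
Compare {A, D}: total 97.
Compare {B, D}: total 99.
No size-2 selection does better; minimum is 75.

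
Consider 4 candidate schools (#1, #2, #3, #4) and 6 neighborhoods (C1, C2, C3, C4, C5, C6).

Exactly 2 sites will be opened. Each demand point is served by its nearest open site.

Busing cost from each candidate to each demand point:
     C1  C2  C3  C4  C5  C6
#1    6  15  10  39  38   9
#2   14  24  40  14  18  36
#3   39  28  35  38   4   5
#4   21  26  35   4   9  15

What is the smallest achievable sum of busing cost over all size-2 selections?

53

Open {#1, #4}.
  C1→#1 6, C2→#1 15, C3→#1 10, C4→#4 4, C5→#4 9, C6→#1 9  ⇒ total 53.
Compare {#1, #2}: total 72.
Compare {#1, #3}: total 78.
No size-2 selection does better; minimum is 53.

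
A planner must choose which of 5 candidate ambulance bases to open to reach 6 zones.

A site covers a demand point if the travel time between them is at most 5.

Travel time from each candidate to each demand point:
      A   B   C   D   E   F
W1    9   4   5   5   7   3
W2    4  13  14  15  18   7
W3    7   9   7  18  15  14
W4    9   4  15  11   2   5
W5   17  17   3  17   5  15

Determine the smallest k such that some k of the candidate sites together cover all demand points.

Coverage sets (demand points within 5 of each site):
  W1: {B, C, D, F}
  W2: {A}
  W3: {}
  W4: {B, E, F}
  W5: {C, E}
No 2 sites suffice: every size-2 union leaves at least one demand point uncovered.
But {W1, W2, W4} covers everything, so the minimum is 3.

3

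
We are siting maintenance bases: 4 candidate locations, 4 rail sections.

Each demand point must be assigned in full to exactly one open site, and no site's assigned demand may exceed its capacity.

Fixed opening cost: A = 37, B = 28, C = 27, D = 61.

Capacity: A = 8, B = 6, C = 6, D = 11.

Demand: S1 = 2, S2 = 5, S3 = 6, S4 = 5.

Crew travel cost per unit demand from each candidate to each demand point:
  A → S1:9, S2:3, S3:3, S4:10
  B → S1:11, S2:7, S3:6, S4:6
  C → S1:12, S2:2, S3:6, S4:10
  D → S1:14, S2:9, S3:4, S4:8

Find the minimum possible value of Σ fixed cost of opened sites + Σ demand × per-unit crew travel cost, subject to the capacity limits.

Open {A, B, C}; cheapest assignment that respects the capacities:
  A (cap 8, load 8): S1, S3 — cost 2×9 + 6×3 = 36
  B (cap 6, load 5): S4 — cost 5×6 = 30
  C (cap 6, load 5): S2 — cost 5×2 = 10
  Shipping 76, fixed 92 → total 168.
  Any other capacity-feasible assignment to {A, B, C} ships for at least 76.
Compare {A, D}: its best feasible assignment gives total 195.
Compare {B, C, D}: its best feasible assignment gives total 208.
Every other set of open sites that can feasibly serve all demand totals ≥ 195 even under its best assignment. Minimum: 168.

168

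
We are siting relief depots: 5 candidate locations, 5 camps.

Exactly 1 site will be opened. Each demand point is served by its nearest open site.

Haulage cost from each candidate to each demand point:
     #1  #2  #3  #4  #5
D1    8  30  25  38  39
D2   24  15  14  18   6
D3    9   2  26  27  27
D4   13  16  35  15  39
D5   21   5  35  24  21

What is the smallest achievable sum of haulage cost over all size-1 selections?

Open {D2}.
  #1→D2 24, #2→D2 15, #3→D2 14, #4→D2 18, #5→D2 6  ⇒ total 77.
Compare {D3}: total 91.
Compare {D5}: total 106.
No size-1 selection does better; minimum is 77.

77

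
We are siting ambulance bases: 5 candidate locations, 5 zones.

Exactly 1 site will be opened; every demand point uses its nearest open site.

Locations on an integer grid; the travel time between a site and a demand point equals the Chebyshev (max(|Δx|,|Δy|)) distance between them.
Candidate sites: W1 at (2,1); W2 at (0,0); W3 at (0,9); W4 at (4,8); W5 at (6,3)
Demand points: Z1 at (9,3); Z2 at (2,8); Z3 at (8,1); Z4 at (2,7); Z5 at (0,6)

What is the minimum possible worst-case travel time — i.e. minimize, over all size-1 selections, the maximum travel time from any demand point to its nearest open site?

Open {W5}.
  Farthest demand point is Z5 at travel time 6 (to W5); all others are ≤ 6.
With {W1} the worst case is 7.
With {W4} the worst case is 7.
No size-1 selection achieves below 6.

6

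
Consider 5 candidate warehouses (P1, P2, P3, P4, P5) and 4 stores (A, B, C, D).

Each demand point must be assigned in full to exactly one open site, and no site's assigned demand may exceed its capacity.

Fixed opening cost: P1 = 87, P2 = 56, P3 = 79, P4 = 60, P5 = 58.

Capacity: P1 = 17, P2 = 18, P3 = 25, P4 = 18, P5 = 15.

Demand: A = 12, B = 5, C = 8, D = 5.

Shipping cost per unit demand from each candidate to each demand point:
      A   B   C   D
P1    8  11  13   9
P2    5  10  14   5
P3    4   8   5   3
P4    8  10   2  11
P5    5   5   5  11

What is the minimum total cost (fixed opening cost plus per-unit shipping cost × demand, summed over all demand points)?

258

Open {P3, P4}; cheapest assignment that respects the capacities:
  P3 (cap 25, load 22): A, B, D — cost 12×4 + 5×8 + 5×3 = 103
  P4 (cap 18, load 8): C — cost 8×2 = 16
  Shipping 119, fixed 139 → total 258.
  Any other capacity-feasible assignment to {P3, P4} ships for at least 119.
Compare {P2, P5}: its best feasible assignment gives total 264.
Compare {P3, P5}: its best feasible assignment gives total 265.
Every other set of open sites that can feasibly serve all demand totals ≥ 264 even under its best assignment. Minimum: 258.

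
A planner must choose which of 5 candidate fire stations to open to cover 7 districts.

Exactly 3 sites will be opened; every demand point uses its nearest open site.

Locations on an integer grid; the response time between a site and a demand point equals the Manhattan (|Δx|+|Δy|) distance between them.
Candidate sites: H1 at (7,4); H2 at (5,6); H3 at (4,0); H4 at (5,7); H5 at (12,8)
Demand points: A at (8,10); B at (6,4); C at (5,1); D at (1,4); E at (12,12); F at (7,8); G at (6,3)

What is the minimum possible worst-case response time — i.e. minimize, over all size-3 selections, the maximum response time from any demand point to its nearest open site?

Open {H1, H2, H5}.
  Farthest demand point is A at response time 6 (to H5); all others are ≤ 6.
With {H1, H3, H5} the worst case is 6.
With {H1, H4, H5} the worst case is 6.
No size-3 selection achieves below 6.

6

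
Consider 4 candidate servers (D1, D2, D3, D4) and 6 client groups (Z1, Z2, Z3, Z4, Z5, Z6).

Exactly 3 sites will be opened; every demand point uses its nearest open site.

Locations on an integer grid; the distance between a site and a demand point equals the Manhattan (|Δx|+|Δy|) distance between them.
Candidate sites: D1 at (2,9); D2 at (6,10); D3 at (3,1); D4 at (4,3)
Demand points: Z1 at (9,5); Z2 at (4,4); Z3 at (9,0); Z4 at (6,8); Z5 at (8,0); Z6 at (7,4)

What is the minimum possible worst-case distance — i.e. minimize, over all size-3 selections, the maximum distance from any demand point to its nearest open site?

7

Open {D1, D3, D4}.
  Farthest demand point is Z1 at distance 7 (to D4); all others are ≤ 7.
With {D2, D3, D4} the worst case is 7.
With {D1, D2, D3} the worst case is 8.
No size-3 selection achieves below 7.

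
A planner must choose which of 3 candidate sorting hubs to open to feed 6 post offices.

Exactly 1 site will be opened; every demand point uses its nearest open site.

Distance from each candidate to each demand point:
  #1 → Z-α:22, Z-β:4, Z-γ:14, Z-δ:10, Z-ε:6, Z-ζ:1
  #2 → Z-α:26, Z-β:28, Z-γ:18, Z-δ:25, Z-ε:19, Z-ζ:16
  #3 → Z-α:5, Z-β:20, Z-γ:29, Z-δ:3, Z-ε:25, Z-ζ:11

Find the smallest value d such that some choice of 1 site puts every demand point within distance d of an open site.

Open {#1}.
  Farthest demand point is Z-α at distance 22 (to #1); all others are ≤ 22.
With {#2} the worst case is 28.
With {#3} the worst case is 29.
No size-1 selection achieves below 22.

22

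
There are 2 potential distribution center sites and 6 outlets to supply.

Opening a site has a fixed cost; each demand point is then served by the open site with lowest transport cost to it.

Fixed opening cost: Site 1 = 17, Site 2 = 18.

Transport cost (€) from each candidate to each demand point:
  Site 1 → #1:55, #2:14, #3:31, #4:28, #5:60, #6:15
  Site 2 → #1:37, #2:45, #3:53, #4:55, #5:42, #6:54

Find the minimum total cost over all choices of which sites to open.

202

Open {Site 1, Site 2}: assign each demand point to its cheapest open site.
  #1→Site 2 37, #2→Site 1 14, #3→Site 1 31, #4→Site 1 28, #5→Site 2 42, #6→Site 1 15
  transport cost 167, fixed 35 → total 202.
Compare {Site 1}: transport cost 203 + fixed 17 = 220.
Compare {Site 2}: transport cost 286 + fixed 18 = 304.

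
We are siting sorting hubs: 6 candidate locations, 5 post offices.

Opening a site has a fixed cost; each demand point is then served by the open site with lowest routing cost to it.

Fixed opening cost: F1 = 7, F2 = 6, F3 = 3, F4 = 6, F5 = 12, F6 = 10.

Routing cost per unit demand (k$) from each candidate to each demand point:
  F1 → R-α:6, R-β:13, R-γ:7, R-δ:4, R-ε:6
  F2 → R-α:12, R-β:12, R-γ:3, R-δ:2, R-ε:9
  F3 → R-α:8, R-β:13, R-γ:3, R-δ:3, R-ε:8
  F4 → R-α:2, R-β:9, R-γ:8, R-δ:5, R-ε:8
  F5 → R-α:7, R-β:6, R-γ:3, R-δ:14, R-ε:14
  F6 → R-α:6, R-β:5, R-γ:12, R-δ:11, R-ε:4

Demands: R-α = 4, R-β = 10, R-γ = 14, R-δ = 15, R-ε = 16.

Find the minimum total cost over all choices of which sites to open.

216

Open {F2, F4, F6}: assign each demand point to its cheapest open site.
  R-α→F4 4×2=8, R-β→F6 10×5=50, R-γ→F2 14×3=42, R-δ→F2 15×2=30, R-ε→F6 16×4=64
  routing cost 194, fixed 22 → total 216.
Compare {F2, F3, F4, F6}: routing cost 194 + fixed 25 = 219.
Compare {F1, F2, F4, F6}: routing cost 194 + fixed 29 = 223.
Compare {F2, F6}: routing cost 210 + fixed 16 = 226.
All other subsets cost ≥ 219. Minimum total cost: 216.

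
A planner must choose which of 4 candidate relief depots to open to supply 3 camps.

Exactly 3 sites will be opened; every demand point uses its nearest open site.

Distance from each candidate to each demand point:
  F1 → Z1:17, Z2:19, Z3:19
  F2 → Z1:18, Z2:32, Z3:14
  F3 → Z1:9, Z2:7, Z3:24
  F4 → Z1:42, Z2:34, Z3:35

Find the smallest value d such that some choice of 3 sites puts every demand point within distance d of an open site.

14

Open {F1, F2, F3}.
  Farthest demand point is Z3 at distance 14 (to F2); all others are ≤ 14.
With {F2, F3, F4} the worst case is 14.
With {F1, F2, F4} the worst case is 19.
No size-3 selection achieves below 14.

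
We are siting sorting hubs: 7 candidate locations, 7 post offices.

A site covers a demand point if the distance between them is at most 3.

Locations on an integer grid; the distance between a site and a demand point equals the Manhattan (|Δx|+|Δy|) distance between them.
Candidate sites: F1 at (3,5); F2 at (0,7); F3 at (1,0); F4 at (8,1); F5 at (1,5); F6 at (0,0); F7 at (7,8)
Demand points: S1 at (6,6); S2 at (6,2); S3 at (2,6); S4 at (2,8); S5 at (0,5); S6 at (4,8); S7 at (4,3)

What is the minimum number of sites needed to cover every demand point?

4

Coverage sets (demand points within 3 of each site):
  F1: {S3, S5, S7}
  F2: {S3, S4, S5}
  F3: {}
  F4: {S2}
  F5: {S3, S5}
  F6: {}
  F7: {S1, S6}
No 3 sites suffice: every size-3 union leaves at least one demand point uncovered.
But {F1, F2, F4, F7} covers everything, so the minimum is 4.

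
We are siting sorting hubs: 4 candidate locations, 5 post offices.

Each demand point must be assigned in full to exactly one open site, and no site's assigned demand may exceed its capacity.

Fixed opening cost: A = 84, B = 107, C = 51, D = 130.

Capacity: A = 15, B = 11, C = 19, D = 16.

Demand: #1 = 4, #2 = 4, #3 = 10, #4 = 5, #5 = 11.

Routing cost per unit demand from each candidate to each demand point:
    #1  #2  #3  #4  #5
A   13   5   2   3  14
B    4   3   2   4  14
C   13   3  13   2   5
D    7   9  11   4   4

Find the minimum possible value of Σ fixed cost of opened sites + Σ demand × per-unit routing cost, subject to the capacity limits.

289

Open {A, C}; cheapest assignment that respects the capacities:
  A (cap 15, load 15): #3, #4 — cost 10×2 + 5×3 = 35
  C (cap 19, load 19): #1, #2, #5 — cost 4×13 + 4×3 + 11×5 = 119
  Shipping 154, fixed 135 → total 289.
  Any other capacity-feasible assignment to {A, C} ships for at least 154.
Compare {A, B, C}: its best feasible assignment gives total 355.
Compare {A, C, D}: its best feasible assignment gives total 379.
Every other set of open sites that can feasibly serve all demand totals ≥ 355 even under its best assignment. Minimum: 289.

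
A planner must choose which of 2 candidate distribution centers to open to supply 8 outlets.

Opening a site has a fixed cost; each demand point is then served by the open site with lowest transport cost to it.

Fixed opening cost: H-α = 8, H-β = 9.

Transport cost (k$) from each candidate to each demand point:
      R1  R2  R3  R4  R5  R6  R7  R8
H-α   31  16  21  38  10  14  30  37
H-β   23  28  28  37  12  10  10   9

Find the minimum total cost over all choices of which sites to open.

153

Open {H-α, H-β}: assign each demand point to its cheapest open site.
  R1→H-β 23, R2→H-α 16, R3→H-α 21, R4→H-β 37, R5→H-α 10, R6→H-β 10, R7→H-β 10, R8→H-β 9
  transport cost 136, fixed 17 → total 153.
Compare {H-β}: transport cost 157 + fixed 9 = 166.
Compare {H-α}: transport cost 197 + fixed 8 = 205.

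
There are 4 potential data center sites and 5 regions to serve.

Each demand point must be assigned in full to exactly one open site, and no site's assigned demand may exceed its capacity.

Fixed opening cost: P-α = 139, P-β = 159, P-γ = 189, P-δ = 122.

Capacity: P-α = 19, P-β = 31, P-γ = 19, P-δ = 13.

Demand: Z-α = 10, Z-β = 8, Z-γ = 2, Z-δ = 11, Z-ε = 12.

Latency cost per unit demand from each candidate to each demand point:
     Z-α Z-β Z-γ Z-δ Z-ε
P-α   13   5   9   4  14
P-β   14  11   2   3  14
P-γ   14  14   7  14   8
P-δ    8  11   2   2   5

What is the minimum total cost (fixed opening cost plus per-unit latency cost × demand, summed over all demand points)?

Open {P-β, P-δ}; cheapest assignment that respects the capacities:
  P-β (cap 31, load 31): Z-α, Z-β, Z-γ, Z-δ — cost 10×14 + 8×11 + 2×2 + 11×3 = 265
  P-δ (cap 13, load 12): Z-ε — cost 12×5 = 60
  Shipping 325, fixed 281 → total 606.
  Any other capacity-feasible assignment to {P-β, P-δ} ships for at least 325.
Compare {P-α, P-β}: its best feasible assignment gives total 673.
Compare {P-α, P-β, P-δ}: its best feasible assignment gives total 687.
Every other set of open sites that can feasibly serve all demand totals ≥ 673 even under its best assignment. Minimum: 606.

606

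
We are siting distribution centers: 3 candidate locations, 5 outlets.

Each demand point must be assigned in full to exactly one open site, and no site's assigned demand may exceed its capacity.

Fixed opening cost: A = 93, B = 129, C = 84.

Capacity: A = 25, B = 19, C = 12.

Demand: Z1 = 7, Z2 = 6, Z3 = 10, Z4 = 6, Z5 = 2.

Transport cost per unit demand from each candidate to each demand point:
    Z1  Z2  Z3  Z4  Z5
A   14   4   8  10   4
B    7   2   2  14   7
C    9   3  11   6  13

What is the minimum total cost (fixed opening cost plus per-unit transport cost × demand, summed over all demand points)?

350

Open {B, C}; cheapest assignment that respects the capacities:
  B (cap 19, load 19): Z1, Z3, Z5 — cost 7×7 + 10×2 + 2×7 = 83
  C (cap 12, load 12): Z2, Z4 — cost 6×3 + 6×6 = 54
  Shipping 137, fixed 213 → total 350.
  Any other capacity-feasible assignment to {B, C} ships for at least 137.
Compare {A, B}: its best feasible assignment gives total 383.
Compare {A, C}: its best feasible assignment gives total 412.
Every other set of open sites that can feasibly serve all demand totals ≥ 383 even under its best assignment. Minimum: 350.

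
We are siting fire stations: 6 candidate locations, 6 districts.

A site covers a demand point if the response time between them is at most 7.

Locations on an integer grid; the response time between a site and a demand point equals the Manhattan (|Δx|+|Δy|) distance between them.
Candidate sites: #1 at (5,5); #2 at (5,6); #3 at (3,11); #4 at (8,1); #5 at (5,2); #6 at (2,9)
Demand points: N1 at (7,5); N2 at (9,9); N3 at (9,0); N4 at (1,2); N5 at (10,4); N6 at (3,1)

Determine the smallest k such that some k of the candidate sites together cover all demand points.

2

Coverage sets (demand points within 7 of each site):
  #1: {N1, N4, N5, N6}
  #2: {N1, N2, N5, N6}
  #3: {}
  #4: {N1, N3, N5, N6}
  #5: {N1, N3, N4, N5, N6}
  #6: {N2}
No single site covers all 6 demand points.
But {#2, #5} covers everything, so the minimum is 2.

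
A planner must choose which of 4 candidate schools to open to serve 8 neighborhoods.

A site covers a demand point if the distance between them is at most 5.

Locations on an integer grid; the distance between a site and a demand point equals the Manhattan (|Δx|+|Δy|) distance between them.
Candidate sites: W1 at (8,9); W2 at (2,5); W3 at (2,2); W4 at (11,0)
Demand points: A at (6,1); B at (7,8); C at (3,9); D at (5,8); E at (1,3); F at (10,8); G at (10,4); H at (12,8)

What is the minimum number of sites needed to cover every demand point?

3

Coverage sets (demand points within 5 of each site):
  W1: {B, C, D, F, H}
  W2: {C, E}
  W3: {A, E}
  W4: {G}
No 2 sites suffice: every size-2 union leaves at least one demand point uncovered.
But {W1, W3, W4} covers everything, so the minimum is 3.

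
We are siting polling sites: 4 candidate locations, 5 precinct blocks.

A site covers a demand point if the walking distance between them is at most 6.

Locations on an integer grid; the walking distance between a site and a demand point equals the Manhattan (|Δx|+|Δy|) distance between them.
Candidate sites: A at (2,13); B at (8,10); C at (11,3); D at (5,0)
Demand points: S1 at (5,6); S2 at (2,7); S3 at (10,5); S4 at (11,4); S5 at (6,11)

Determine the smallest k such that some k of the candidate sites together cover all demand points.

Coverage sets (demand points within 6 of each site):
  A: {S2, S5}
  B: {S5}
  C: {S3, S4}
  D: {S1}
No 2 sites suffice: every size-2 union leaves at least one demand point uncovered.
But {A, C, D} covers everything, so the minimum is 3.

3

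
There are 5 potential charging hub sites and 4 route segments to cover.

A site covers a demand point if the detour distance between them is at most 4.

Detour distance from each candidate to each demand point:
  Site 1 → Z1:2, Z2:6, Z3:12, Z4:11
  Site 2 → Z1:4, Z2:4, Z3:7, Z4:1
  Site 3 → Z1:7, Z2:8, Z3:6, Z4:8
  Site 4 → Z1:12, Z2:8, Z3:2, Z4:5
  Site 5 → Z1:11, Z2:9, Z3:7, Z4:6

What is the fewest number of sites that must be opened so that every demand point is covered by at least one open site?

Coverage sets (demand points within 4 of each site):
  Site 1: {Z1}
  Site 2: {Z1, Z2, Z4}
  Site 3: {}
  Site 4: {Z3}
  Site 5: {}
No single site covers all 4 demand points.
But {Site 2, Site 4} covers everything, so the minimum is 2.

2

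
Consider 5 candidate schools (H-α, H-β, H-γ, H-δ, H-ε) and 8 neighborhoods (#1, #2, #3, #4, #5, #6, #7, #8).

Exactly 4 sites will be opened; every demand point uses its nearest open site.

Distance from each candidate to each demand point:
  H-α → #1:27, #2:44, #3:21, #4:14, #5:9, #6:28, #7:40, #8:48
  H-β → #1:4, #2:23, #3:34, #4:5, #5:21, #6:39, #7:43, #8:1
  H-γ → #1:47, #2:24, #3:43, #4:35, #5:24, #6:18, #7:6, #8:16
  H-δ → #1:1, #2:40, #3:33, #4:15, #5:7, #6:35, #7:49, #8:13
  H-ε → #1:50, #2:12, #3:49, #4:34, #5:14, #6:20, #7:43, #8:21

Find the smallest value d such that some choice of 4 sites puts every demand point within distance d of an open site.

Open {H-α, H-β, H-γ, H-ε}.
  Farthest demand point is #3 at distance 21 (to H-α); all others are ≤ 21.
With {H-α, H-γ, H-δ, H-ε} the worst case is 21.
With {H-α, H-β, H-γ, H-δ} the worst case is 23.
No size-4 selection achieves below 21.

21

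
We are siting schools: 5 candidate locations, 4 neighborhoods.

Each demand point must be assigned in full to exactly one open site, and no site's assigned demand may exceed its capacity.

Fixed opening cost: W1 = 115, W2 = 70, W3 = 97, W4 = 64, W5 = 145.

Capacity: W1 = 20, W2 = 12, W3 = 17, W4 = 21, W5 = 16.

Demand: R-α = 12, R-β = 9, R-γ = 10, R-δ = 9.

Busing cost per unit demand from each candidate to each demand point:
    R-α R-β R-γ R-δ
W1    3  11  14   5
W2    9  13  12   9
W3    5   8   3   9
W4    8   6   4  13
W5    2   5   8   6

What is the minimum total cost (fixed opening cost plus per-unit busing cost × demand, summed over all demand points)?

460

Open {W1, W2, W4}; cheapest assignment that respects the capacities:
  W1 (cap 20, load 12): R-α — cost 12×3 = 36
  W2 (cap 12, load 9): R-δ — cost 9×9 = 81
  W4 (cap 21, load 19): R-β, R-γ — cost 9×6 + 10×4 = 94
  Shipping 211, fixed 249 → total 460.
  Any other capacity-feasible assignment to {W1, W2, W4} ships for at least 211.
Compare {W2, W3, W4}: its best feasible assignment gives total 466.
Compare {W1, W3, W4}: its best feasible assignment gives total 475.
Every other set of open sites that can feasibly serve all demand totals ≥ 466 even under its best assignment. Minimum: 460.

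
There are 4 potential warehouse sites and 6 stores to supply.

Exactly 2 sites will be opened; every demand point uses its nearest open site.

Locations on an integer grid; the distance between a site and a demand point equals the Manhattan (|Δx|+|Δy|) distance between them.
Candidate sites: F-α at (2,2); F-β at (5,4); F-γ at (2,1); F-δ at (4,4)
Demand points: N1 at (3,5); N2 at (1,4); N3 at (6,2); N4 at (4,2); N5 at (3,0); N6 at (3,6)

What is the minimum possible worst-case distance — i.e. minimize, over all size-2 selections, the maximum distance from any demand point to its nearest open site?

Open {F-α, F-β}.
  Farthest demand point is N6 at distance 4 (to F-β); all others are ≤ 4.
With {F-α, F-δ} the worst case is 4.
With {F-β, F-γ} the worst case is 4.
No size-2 selection achieves below 4.

4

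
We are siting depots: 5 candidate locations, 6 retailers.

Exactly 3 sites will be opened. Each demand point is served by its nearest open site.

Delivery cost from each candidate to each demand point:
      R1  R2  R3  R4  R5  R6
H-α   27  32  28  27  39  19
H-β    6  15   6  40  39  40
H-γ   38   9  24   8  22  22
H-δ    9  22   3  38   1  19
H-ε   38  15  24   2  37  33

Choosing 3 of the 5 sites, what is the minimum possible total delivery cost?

43

Open {H-γ, H-δ, H-ε}.
  R1→H-δ 9, R2→H-γ 9, R3→H-δ 3, R4→H-ε 2, R5→H-δ 1, R6→H-δ 19  ⇒ total 43.
Compare {H-β, H-γ, H-δ}: total 46.
Compare {H-β, H-δ, H-ε}: total 46.
No size-3 selection does better; minimum is 43.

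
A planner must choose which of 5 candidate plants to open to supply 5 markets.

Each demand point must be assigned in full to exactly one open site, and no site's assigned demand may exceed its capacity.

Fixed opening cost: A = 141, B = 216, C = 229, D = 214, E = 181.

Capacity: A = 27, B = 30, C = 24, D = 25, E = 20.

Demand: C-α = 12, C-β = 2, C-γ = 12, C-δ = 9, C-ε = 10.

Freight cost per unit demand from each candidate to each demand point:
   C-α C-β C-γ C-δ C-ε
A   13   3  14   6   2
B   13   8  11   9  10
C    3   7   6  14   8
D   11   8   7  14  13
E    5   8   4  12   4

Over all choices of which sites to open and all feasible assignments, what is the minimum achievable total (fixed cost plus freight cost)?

558

Open {A, C}; cheapest assignment that respects the capacities:
  A (cap 27, load 21): C-β, C-δ, C-ε — cost 2×3 + 9×6 + 10×2 = 80
  C (cap 24, load 24): C-α, C-γ — cost 12×3 + 12×6 = 108
  Shipping 188, fixed 370 → total 558.
  Any other capacity-feasible assignment to {A, C} ships for at least 188.
Compare {A, D}: its best feasible assignment gives total 651.
Compare {A, C, E}: its best feasible assignment gives total 715.
Every other set of open sites that can feasibly serve all demand totals ≥ 651 even under its best assignment. Minimum: 558.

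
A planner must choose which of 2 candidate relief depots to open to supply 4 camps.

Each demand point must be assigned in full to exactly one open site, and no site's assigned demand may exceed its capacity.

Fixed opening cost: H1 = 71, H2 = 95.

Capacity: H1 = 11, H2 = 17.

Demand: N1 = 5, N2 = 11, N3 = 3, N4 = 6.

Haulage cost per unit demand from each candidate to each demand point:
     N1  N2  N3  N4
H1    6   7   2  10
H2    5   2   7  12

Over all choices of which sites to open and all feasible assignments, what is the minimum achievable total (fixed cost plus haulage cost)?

Open {H1, H2}; cheapest assignment that respects the capacities:
  H1 (cap 11, load 9): N3, N4 — cost 3×2 + 6×10 = 66
  H2 (cap 17, load 16): N1, N2 — cost 5×5 + 11×2 = 47
  Shipping 113, fixed 166 → total 279.
  Any other capacity-feasible assignment to {H1, H2} ships for at least 113.
Total demand is 25 and no other set of sites has combined capacity ≥ 25, so {H1, H2} is the only feasible choice of open sites. Minimum: 279.

279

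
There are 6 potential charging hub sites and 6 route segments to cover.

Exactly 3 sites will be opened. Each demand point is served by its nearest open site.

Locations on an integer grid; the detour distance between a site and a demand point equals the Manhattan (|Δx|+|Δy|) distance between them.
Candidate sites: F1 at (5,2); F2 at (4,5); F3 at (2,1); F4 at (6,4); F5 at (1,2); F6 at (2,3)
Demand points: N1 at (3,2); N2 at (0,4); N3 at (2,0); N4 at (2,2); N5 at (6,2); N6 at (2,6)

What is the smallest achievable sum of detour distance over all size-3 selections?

11

Open {F1, F3, F6}.
  N1→F1 2, N2→F6 3, N3→F3 1, N4→F3 1, N5→F1 1, N6→F6 3  ⇒ total 11.
Compare {F3, F4, F6}: total 12.
Compare {F1, F2, F3}: total 13.
No size-3 selection does better; minimum is 11.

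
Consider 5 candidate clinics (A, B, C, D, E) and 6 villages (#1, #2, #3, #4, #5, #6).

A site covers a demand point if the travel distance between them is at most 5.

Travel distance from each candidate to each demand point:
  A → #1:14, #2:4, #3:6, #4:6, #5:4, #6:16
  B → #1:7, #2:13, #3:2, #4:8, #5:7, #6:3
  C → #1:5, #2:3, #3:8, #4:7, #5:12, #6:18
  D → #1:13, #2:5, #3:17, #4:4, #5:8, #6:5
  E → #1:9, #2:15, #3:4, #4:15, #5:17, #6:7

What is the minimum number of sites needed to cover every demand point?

4

Coverage sets (demand points within 5 of each site):
  A: {#2, #5}
  B: {#3, #6}
  C: {#1, #2}
  D: {#2, #4, #6}
  E: {#3}
No 3 sites suffice: every size-3 union leaves at least one demand point uncovered.
But {A, B, C, D} covers everything, so the minimum is 4.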